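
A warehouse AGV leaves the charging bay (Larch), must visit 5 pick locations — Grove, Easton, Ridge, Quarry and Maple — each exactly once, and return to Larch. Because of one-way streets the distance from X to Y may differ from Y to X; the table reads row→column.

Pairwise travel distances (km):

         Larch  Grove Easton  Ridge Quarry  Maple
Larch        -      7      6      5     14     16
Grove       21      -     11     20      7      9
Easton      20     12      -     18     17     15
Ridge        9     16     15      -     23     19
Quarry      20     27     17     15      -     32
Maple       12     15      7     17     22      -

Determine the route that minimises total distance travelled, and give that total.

Minimum total distance: 64 km.

Larch → Grove → Easton → Ridge → Quarry → Maple → Larch: 7+11+18+23+32+12 = 103
Larch → Grove → Easton → Ridge → Maple → Quarry → Larch: 7+11+18+19+22+20 = 97
Larch → Grove → Easton → Quarry → Ridge → Maple → Larch: 7+11+17+15+19+12 = 81
Larch → Grove → Easton → Quarry → Maple → Ridge → Larch: 7+11+17+32+17+9 = 93
Larch → Grove → Easton → Maple → Ridge → Quarry → Larch: 7+11+15+17+23+20 = 93
Larch → Grove → Easton → Maple → Quarry → Ridge → Larch: 7+11+15+22+15+9 = 79
Larch → Grove → Ridge → Easton → Quarry → Maple → Larch: 7+20+15+17+32+12 = 103
Larch → Grove → Ridge → Easton → Maple → Quarry → Larch: 7+20+15+15+22+20 = 99
Larch → Grove → Ridge → Quarry → Easton → Maple → Larch: 7+20+23+17+15+12 = 94
Larch → Grove → Ridge → Quarry → Maple → Easton → Larch: 7+20+23+32+7+20 = 109
Larch → Grove → Ridge → Maple → Easton → Quarry → Larch: 7+20+19+7+17+20 = 90
Larch → Grove → Ridge → Maple → Quarry → Easton → Larch: 7+20+19+22+17+20 = 105
Larch → Grove → Quarry → Easton → Ridge → Maple → Larch: 7+7+17+18+19+12 = 80
Larch → Grove → Quarry → Easton → Maple → Ridge → Larch: 7+7+17+15+17+9 = 72
… (106 more)
Larch → Grove → Maple → Easton → Quarry → Ridge → Larch: 7+9+7+17+15+9 = 64  ← best
The minimum is 64.
One optimal route: Larch → Grove → Maple → Easton → Quarry → Ridge → Larch.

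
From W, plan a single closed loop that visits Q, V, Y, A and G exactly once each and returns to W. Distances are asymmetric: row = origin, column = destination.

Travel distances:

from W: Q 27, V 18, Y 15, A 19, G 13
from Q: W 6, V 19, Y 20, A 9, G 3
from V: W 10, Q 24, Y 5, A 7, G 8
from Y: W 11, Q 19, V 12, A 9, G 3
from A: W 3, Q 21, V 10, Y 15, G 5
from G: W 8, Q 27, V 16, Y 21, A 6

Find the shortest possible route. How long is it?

W→Q→V→Y→A→G→W: 27+19+5+9+5+8 = 73
W→Q→V→Y→G→A→W: 27+19+5+3+6+3 = 63
W→Q→V→A→Y→G→W: 27+19+7+15+3+8 = 79
W→Q→V→A→G→Y→W: 27+19+7+5+21+11 = 90
W→Q→V→G→Y→A→W: 27+19+8+21+9+3 = 87
W→Q→V→G→A→Y→W: 27+19+8+6+15+11 = 86
W→Q→Y→V→A→G→W: 27+20+12+7+5+8 = 79
W→Q→Y→V→G→A→W: 27+20+12+8+6+3 = 76
W→Q→Y→A→V→G→W: 27+20+9+10+8+8 = 82
W→Q→Y→A→G→V→W: 27+20+9+5+16+10 = 87
W→Q→Y→G→V→A→W: 27+20+3+16+7+3 = 76
W→Q→Y→G→A→V→W: 27+20+3+6+10+10 = 76
W→Q→A→V→Y→G→W: 27+9+10+5+3+8 = 62
W→Q→A→V→G→Y→W: 27+9+10+8+21+11 = 86
… (106 more)
W→V→Y→Q→G→A→W: 18+5+19+3+6+3 = 54  ← best
The minimum is 54.
One optimal route: W → V → Y → Q → G → A → W.

Minimum total distance: 54.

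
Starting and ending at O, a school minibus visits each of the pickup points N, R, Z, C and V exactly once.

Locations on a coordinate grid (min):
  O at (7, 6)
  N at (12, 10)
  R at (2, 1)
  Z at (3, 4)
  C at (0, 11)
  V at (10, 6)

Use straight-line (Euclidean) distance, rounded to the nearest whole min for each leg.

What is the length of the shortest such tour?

Minimum total distance: 36 min.

O→N→R→Z→C→V→O: 6+13+3+8+11+3 = 44
O→N→R→Z→V→C→O: 6+13+3+7+11+9 = 49
O→N→R→C→Z→V→O: 6+13+10+8+7+3 = 47
O→N→R→C→V→Z→O: 6+13+10+11+7+4 = 51
O→N→R→V→Z→C→O: 6+13+9+7+8+9 = 52
O→N→R→V→C→Z→O: 6+13+9+11+8+4 = 51
O→N→Z→R→C→V→O: 6+11+3+10+11+3 = 44
O→N→Z→R→V→C→O: 6+11+3+9+11+9 = 49
O→N→Z→C→R→V→O: 6+11+8+10+9+3 = 47
O→N→Z→C→V→R→O: 6+11+8+11+9+7 = 52
O→N→Z→V→R→C→O: 6+11+7+9+10+9 = 52
O→N→Z→V→C→R→O: 6+11+7+11+10+7 = 52
O→N→C→R→Z→V→O: 6+12+10+3+7+3 = 41
O→N→C→R→V→Z→O: 6+12+10+9+7+4 = 48
… (46 more)
O→Z→R→C→N→V→O: 4+3+10+12+4+3 = 36  ← best
The minimum is 36.
One optimal route: O → Z → R → C → N → V → O (or its reverse).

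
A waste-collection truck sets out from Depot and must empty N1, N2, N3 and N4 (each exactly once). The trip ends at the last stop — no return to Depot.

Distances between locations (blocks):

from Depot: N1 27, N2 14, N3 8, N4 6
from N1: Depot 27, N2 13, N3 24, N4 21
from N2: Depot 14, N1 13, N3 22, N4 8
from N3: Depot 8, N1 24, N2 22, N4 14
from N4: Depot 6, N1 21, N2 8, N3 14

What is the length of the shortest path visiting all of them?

There are 4! = 24 possible orderings.
Depot - N1 - N2 - N3 - N4: 27+13+22+14 = 76
Depot - N1 - N2 - N4 - N3: 27+13+8+14 = 62
Depot - N1 - N3 - N2 - N4: 27+24+22+8 = 81
Depot - N1 - N3 - N4 - N2: 27+24+14+8 = 73
Depot - N1 - N4 - N2 - N3: 27+21+8+22 = 78
Depot - N1 - N4 - N3 - N2: 27+21+14+22 = 84
Depot - N2 - N1 - N3 - N4: 14+13+24+14 = 65
Depot - N2 - N1 - N4 - N3: 14+13+21+14 = 62
Depot - N2 - N3 - N1 - N4: 14+22+24+21 = 81
Depot - N2 - N3 - N4 - N1: 14+22+14+21 = 71
Depot - N2 - N4 - N1 - N3: 14+8+21+24 = 67
Depot - N2 - N4 - N3 - N1: 14+8+14+24 = 60
Depot - N3 - N1 - N2 - N4: 8+24+13+8 = 53
Depot - N3 - N1 - N4 - N2: 8+24+21+8 = 61
… (10 more)
Depot - N3 - N4 - N2 - N1: 8+14+8+13 = 43  ← best
The minimum is 43.
One shortest path: Depot → N3 → N4 → N2 → N1.

43 blocks — the minimum one-way total.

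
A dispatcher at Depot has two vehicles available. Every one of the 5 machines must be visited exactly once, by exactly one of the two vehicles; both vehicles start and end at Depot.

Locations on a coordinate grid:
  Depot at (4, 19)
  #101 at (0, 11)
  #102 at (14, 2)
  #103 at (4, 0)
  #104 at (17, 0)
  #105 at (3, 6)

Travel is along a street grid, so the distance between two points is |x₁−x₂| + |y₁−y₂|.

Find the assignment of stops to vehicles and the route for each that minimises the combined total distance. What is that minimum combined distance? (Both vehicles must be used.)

Try each way of splitting the stops between the two vehicles (each non-empty) and, for each split, find the best tour for each vehicle:
  {#101} + {#102, #103, #104, #105}: 24 + 66 = 90
  {#102} + {#101, #103, #104, #105}: 54 + 72 = 126
  {#101, #102} + {#103, #104, #105}: 62 + 66 = 128
  {#103} + {#101, #102, #104, #105}: 38 + 72 = 110
  {#101, #103} + {#102, #104, #105}: 46 + 66 = 112
  {#102, #103} + {#101, #104, #105}: 58 + 72 = 130
  … (15 splits in total)
Best: vehicle 1 Depot → #101 → Depot = 24; vehicle 2 Depot → #102 → #104 → #103 → #105 → Depot = 66; combined 90.

Minimum combined distance: 90.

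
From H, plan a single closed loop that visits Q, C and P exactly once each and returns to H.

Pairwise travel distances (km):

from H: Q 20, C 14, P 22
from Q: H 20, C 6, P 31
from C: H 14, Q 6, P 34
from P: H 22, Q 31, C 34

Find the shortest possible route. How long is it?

73 km — the shortest possible round trip.

With 3 stops there are 3!/2 = 3 distinct round trips (a route and its reverse cost the same).
H-Q-C-P-H: 20+6+34+22 = 82
H-Q-P-C-H: 20+31+34+14 = 99
H-C-Q-P-H: 14+6+31+22 = 73
The minimum is 73.
One optimal route: H → C → Q → P → H (or its reverse).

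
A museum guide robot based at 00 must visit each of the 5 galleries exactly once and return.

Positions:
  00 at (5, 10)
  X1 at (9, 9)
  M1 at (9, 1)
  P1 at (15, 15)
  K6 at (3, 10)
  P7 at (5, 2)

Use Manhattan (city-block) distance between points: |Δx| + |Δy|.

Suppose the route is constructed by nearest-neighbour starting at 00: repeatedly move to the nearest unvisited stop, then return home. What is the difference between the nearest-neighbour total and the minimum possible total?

From 00: K6=2, X1=5, P7=8, M1=13, P1=15 → choose K6 (2).
From K6: X1=7, P7=10, M1=15, P1=17 → choose X1 (7).
From X1: M1=8, P7=11, P1=12 → choose M1 (8).
From M1: P7=5, P1=20 → choose P7 (5).
From P7: P1=23 → choose P1 (23).
NN route 00 → K6 → X1 → M1 → P7 → P1 → 00 costs 60.
Optimal: 00 → P1 → X1 → M1 → P7 → K6 → 00 costs 52 (by enumerating all 60 distinct tours).
Excess = 60 − 52 = 8.

8 longer than the optimal tour.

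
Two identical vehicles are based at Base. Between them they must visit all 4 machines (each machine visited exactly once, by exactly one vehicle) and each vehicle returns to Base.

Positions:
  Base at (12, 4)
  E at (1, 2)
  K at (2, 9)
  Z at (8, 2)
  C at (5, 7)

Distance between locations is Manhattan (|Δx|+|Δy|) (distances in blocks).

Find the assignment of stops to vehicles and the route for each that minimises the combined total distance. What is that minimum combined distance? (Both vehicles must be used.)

Minimum combined distance: 48 blocks.

Check every non-empty split of the stops between the two vehicles; for each half take its own optimal tour:
  {E} + {K, Z, C}: 26 + 34 = 60
  {K} + {E, Z, C}: 30 + 32 = 62
  {E, K} + {Z, C}: 36 + 24 = 60
  {Z} + {E, K, C}: 12 + 36 = 48
  {E, Z} + {K, C}: 26 + 30 = 56
  {K, Z} + {E, C}: 34 + 32 = 66
  … (7 splits in total)
Best: vehicle 1 Base → Z → Base = 12; vehicle 2 Base → E → K → C → Base = 36; combined 48.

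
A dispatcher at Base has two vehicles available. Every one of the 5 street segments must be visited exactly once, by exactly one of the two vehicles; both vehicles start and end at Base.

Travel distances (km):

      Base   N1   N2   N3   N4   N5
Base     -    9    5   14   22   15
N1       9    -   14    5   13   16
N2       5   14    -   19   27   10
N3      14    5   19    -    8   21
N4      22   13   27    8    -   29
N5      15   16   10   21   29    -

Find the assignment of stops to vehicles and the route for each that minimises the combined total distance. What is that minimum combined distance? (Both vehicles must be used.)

Minimum combined distance: 74 km.

Check every non-empty split of the stops between the two vehicles; for each half take its own optimal tour:
  {N1} + {N2, N3, N4, N5}: 18 + 66 = 84
  {N2} + {N1, N3, N4, N5}: 10 + 66 = 76
  {N1, N2} + {N3, N4, N5}: 28 + 66 = 94
  {N3} + {N1, N2, N4, N5}: 28 + 66 = 94
  {N1, N3} + {N2, N4, N5}: 28 + 66 = 94
  {N2, N3} + {N1, N4, N5}: 38 + 66 = 104
  … (15 splits in total)
  {N1, N3, N4} + {N2, N5}: 44 + 30 = 74  ← best
Best: vehicle 1 Base → N1 → N3 → N4 → Base = 44; vehicle 2 Base → N2 → N5 → Base = 30; combined 74.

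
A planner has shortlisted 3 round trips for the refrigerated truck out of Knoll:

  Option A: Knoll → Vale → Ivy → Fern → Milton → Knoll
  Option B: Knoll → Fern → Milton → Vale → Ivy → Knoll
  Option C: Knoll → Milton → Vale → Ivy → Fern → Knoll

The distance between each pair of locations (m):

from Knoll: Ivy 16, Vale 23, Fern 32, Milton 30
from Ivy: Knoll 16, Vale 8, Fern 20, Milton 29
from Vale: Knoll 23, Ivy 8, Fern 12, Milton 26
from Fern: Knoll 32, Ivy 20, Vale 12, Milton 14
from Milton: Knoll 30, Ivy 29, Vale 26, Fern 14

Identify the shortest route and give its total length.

95 m — Option A is the shortest.

Option A: 23 + 8 + 20 + 14 + 30 = 95
Option B: 32 + 14 + 26 + 8 + 16 = 96
Option C: 30 + 26 + 8 + 20 + 32 = 116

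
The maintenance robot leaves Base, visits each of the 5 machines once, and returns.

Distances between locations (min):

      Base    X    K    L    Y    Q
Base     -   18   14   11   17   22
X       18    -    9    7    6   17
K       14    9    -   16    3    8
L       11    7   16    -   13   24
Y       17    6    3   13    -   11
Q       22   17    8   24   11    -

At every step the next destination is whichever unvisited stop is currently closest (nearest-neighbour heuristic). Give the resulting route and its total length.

57 min along Base → L → X → Y → K → Q → Base.

From Base: distances to unvisited — L=11, K=14, Y=17, X=18, Q=22. Nearest is L (11).
From L: distances to unvisited — X=7, Y=13, K=16, Q=24. Nearest is X (7).
From X: distances to unvisited — Y=6, K=9, Q=17. Nearest is Y (6).
From Y: distances to unvisited — K=3, Q=11. Nearest is K (3).
From K: distances to unvisited — Q=8. Nearest is Q (8).
Return Q→Base: 22.
Total = 11 + 7 + 6 + 3 + 8 + 22 = 57.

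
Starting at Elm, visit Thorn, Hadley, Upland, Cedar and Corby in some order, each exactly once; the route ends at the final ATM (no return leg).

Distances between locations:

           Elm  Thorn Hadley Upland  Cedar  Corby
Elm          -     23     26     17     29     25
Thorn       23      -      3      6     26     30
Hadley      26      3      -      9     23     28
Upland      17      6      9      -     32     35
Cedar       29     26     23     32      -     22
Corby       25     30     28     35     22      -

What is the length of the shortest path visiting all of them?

Shortest open route: 71.

There are 5! = 120 possible orderings.
Elm→Thorn→Hadley→Upland→Cedar→Corby: 23+3+9+32+22 = 89
Elm→Thorn→Hadley→Upland→Corby→Cedar: 23+3+9+35+22 = 92
Elm→Thorn→Hadley→Cedar→Upland→Corby: 23+3+23+32+35 = 116
Elm→Thorn→Hadley→Cedar→Corby→Upland: 23+3+23+22+35 = 106
Elm→Thorn→Hadley→Corby→Upland→Cedar: 23+3+28+35+32 = 121
Elm→Thorn→Hadley→Corby→Cedar→Upland: 23+3+28+22+32 = 108
Elm→Thorn→Upland→Hadley→Cedar→Corby: 23+6+9+23+22 = 83
Elm→Thorn→Upland→Hadley→Corby→Cedar: 23+6+9+28+22 = 88
Elm→Thorn→Upland→Cedar→Hadley→Corby: 23+6+32+23+28 = 112
Elm→Thorn→Upland→Cedar→Corby→Hadley: 23+6+32+22+28 = 111
Elm→Thorn→Upland→Corby→Hadley→Cedar: 23+6+35+28+23 = 115
Elm→Thorn→Upland→Corby→Cedar→Hadley: 23+6+35+22+23 = 109
Elm→Thorn→Cedar→Hadley→Upland→Corby: 23+26+23+9+35 = 116
Elm→Thorn→Cedar→Hadley→Corby→Upland: 23+26+23+28+35 = 135
… (106 more)
Elm→Upland→Thorn→Hadley→Cedar→Corby: 17+6+3+23+22 = 71  ← best
The minimum is 71.
One shortest path: Elm → Upland → Thorn → Hadley → Cedar → Corby.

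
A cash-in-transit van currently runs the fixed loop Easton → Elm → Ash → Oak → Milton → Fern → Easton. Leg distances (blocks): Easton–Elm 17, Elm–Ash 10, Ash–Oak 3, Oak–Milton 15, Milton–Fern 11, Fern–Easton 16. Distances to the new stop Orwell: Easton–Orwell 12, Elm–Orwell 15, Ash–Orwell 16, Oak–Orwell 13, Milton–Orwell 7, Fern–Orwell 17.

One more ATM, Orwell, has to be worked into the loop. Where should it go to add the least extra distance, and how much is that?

Insertion cost between consecutive stops i–j is d(i,Orwell) + d(Orwell,j) − d(i,j):
  between Easton and Elm: 12 + 15 − 17 = 10
  between Elm and Ash: 15 + 16 − 10 = 21
  between Ash and Oak: 16 + 13 − 3 = 26
  between Oak and Milton: 13 + 7 − 15 = 5
  between Milton and Fern: 7 + 17 − 11 = 13
  between Fern and Easton: 17 + 12 − 16 = 13
Cheapest insertion is between Oak and Milton, adding 5.
New total = 72 + 5 = 77.

Adding 5 blocks by placing Orwell on the Oak–Milton leg.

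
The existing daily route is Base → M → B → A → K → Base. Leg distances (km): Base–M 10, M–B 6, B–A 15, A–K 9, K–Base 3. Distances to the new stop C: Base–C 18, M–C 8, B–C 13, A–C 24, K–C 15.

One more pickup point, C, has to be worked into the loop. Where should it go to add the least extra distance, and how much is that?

Minimum extra distance: 15 km, inserting C between M and B.

Insertion cost between consecutive stops i–j is d(i,C) + d(C,j) − d(i,j):
  between Base and M: 18 + 8 − 10 = 16
  between M and B: 8 + 13 − 6 = 15
  between B and A: 13 + 24 − 15 = 22
  between A and K: 24 + 15 − 9 = 30
  between K and Base: 15 + 18 − 3 = 30
Cheapest insertion is between M and B, adding 15.
New total = 43 + 15 = 58.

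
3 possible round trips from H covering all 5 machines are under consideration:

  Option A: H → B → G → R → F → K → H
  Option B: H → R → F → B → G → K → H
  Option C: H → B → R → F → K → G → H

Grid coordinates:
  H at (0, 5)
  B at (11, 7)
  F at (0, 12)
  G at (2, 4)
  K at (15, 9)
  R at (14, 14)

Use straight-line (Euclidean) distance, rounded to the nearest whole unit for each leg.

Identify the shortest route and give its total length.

Option A: 11 + 9 + 16 + 14 + 15 + 16 = 81
Option B: 17 + 14 + 12 + 9 + 14 + 16 = 82
Option C: 11 + 8 + 14 + 15 + 14 + 2 = 64

Shortest is Option C, total 64.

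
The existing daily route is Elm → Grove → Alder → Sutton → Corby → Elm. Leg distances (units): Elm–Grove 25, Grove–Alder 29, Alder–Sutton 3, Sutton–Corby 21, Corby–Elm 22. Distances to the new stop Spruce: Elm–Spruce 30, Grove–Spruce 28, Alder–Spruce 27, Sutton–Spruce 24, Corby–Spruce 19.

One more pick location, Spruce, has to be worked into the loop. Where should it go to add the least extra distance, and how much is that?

Insertion cost between consecutive stops i–j is d(i,Spruce) + d(Spruce,j) − d(i,j):
  between Elm and Grove: 30 + 28 − 25 = 33
  between Grove and Alder: 28 + 27 − 29 = 26
  between Alder and Sutton: 27 + 24 − 3 = 48
  between Sutton and Corby: 24 + 19 − 21 = 22
  between Corby and Elm: 19 + 30 − 22 = 27
Cheapest insertion is between Sutton and Corby, adding 22.
New total = 100 + 22 = 122.

+22 — insert Spruce between Sutton and Corby.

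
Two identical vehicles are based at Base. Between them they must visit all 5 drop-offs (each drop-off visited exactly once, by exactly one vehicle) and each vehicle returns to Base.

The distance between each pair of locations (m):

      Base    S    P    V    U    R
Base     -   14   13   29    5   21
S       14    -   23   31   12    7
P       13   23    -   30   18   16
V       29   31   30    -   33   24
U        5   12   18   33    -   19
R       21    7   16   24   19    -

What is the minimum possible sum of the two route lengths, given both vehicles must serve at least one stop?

98 m — the smallest possible combined total.

Check every non-empty split of the stops between the two vehicles; for each half take its own optimal tour:
  {S} + {P, V, U, R}: 28 + 91 = 119
  {P} + {S, V, U, R}: 26 + 77 = 103
  {S, P} + {V, U, R}: 50 + 77 = 127
  {V} + {S, P, U, R}: 58 + 53 = 111
  {S, V} + {P, U, R}: 74 + 53 = 127
  {P, V} + {S, U, R}: 72 + 45 = 117
  … (15 splits in total)
  {U} + {S, P, V, R}: 10 + 88 = 98  ← best
Best: vehicle 1 Base → U → Base = 10; vehicle 2 Base → S → R → V → P → Base = 88; combined 98.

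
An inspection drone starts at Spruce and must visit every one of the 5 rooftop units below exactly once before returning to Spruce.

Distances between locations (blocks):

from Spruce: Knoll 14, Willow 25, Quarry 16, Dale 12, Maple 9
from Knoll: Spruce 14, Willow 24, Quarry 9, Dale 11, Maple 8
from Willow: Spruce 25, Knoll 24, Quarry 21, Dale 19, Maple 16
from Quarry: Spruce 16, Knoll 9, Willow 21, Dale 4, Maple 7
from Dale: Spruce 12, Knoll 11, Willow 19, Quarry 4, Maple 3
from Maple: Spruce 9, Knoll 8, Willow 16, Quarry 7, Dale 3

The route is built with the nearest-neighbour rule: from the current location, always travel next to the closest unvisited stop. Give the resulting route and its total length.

74 blocks along Spruce → Maple → Dale → Quarry → Knoll → Willow → Spruce.

Spruce → [Maple:9 / Dale:12 / Knoll:14 / Quarry:16 / Willow:25] → Maple (9)
Maple → [Dale:3 / Quarry:7 / Knoll:8 / Willow:16] → Dale (3)
Dale → [Quarry:4 / Knoll:11 / Willow:19] → Quarry (4)
Quarry → [Knoll:9 / Willow:21] → Knoll (9)
Knoll → [Willow:24] → Willow (24)
Return Willow→Spruce: 25.
Total = 9 + 3 + 4 + 9 + 24 + 25 = 74.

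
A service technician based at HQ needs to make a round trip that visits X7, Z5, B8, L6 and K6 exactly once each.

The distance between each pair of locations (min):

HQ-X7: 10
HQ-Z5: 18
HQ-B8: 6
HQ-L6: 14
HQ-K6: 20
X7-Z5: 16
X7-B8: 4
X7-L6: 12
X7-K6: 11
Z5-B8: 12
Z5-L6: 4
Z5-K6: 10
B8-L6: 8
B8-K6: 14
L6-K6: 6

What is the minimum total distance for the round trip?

With 5 stops there are 5!/2 = 60 distinct round trips (a route and its reverse cost the same).
HQ-X7-Z5-B8-L6-K6-HQ: 10+16+12+8+6+20 = 72
HQ-X7-Z5-B8-K6-L6-HQ: 10+16+12+14+6+14 = 72
HQ-X7-Z5-L6-B8-K6-HQ: 10+16+4+8+14+20 = 72
HQ-X7-Z5-L6-K6-B8-HQ: 10+16+4+6+14+6 = 56
HQ-X7-Z5-K6-B8-L6-HQ: 10+16+10+14+8+14 = 72
HQ-X7-Z5-K6-L6-B8-HQ: 10+16+10+6+8+6 = 56
HQ-X7-B8-Z5-L6-K6-HQ: 10+4+12+4+6+20 = 56
HQ-X7-B8-Z5-K6-L6-HQ: 10+4+12+10+6+14 = 56
HQ-X7-B8-L6-Z5-K6-HQ: 10+4+8+4+10+20 = 56
HQ-X7-B8-L6-K6-Z5-HQ: 10+4+8+6+10+18 = 56
HQ-X7-B8-K6-Z5-L6-HQ: 10+4+14+10+4+14 = 56
HQ-X7-B8-K6-L6-Z5-HQ: 10+4+14+6+4+18 = 56
HQ-X7-L6-Z5-B8-K6-HQ: 10+12+4+12+14+20 = 72
HQ-X7-L6-Z5-K6-B8-HQ: 10+12+4+10+14+6 = 56
… (46 more)
HQ-X7-K6-Z5-L6-B8-HQ: 10+11+10+4+8+6 = 49  ← best
The minimum is 49.
One optimal route: HQ → X7 → K6 → Z5 → L6 → B8 → HQ (or its reverse).

49 min — the shortest possible round trip.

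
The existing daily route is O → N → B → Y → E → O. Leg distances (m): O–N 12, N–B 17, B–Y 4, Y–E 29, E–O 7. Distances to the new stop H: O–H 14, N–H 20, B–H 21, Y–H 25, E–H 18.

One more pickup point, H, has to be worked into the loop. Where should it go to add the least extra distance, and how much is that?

Adding 14 m by placing H on the Y–E leg.

Insertion cost between consecutive stops i–j is d(i,H) + d(H,j) − d(i,j):
  between O and N: 14 + 20 − 12 = 22
  between N and B: 20 + 21 − 17 = 24
  between B and Y: 21 + 25 − 4 = 42
  between Y and E: 25 + 18 − 29 = 14
  between E and O: 18 + 14 − 7 = 25
Cheapest insertion is between Y and E, adding 14.
New total = 69 + 14 = 83.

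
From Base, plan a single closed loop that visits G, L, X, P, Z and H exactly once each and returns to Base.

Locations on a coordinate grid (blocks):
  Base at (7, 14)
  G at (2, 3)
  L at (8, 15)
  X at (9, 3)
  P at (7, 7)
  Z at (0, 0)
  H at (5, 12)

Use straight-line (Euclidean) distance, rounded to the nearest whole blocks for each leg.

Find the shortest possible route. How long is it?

Minimum total distance: 38 blocks.

With 6 stops there are 6!/2 = 360 distinct round trips (a route and its reverse cost the same).
Base - G - L - X - P - Z - H - Base: 12+13+12+4+10+13+3 = 67
Base - G - L - X - P - H - Z - Base: 12+13+12+4+5+13+16 = 75
Base - G - L - X - Z - P - H - Base: 12+13+12+9+10+5+3 = 64
Base - G - L - X - Z - H - P - Base: 12+13+12+9+13+5+7 = 71
Base - G - L - X - H - P - Z - Base: 12+13+12+10+5+10+16 = 78
Base - G - L - X - H - Z - P - Base: 12+13+12+10+13+10+7 = 77
Base - G - L - P - X - Z - H - Base: 12+13+8+4+9+13+3 = 62
Base - G - L - P - X - H - Z - Base: 12+13+8+4+10+13+16 = 76
… (352 more)
Base - L - P - X - Z - G - H - Base: 1+8+4+9+4+9+3 = 38  ← best
The minimum is 38.
One optimal route: Base → L → P → X → Z → G → H → Base (or its reverse).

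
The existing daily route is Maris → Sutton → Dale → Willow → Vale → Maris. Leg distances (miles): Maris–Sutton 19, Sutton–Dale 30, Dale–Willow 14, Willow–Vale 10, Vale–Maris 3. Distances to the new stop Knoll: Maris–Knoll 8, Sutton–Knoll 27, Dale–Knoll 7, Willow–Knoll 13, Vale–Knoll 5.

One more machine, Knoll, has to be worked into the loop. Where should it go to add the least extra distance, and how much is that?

Adding 4 miles by placing Knoll on the Sutton–Dale leg.

Insertion cost between consecutive stops i–j is d(i,Knoll) + d(Knoll,j) − d(i,j):
  between Maris and Sutton: 8 + 27 − 19 = 16
  between Sutton and Dale: 27 + 7 − 30 = 4
  between Dale and Willow: 7 + 13 − 14 = 6
  between Willow and Vale: 13 + 5 − 10 = 8
  between Vale and Maris: 5 + 8 − 3 = 10
Cheapest insertion is between Sutton and Dale, adding 4.
New total = 76 + 4 = 80.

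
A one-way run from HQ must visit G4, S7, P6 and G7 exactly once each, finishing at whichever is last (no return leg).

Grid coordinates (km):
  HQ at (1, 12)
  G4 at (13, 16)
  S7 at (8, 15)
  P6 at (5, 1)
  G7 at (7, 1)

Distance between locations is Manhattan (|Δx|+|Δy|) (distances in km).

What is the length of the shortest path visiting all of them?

Minimum one-way distance = 38 km.

There are 4! = 24 possible orderings.
HQ→G4→S7→P6→G7: 16+6+17+2 = 41
HQ→G4→S7→G7→P6: 16+6+15+2 = 39
HQ→G4→P6→S7→G7: 16+23+17+15 = 71
HQ→G4→P6→G7→S7: 16+23+2+15 = 56
HQ→G4→G7→S7→P6: 16+21+15+17 = 69
HQ→G4→G7→P6→S7: 16+21+2+17 = 56
HQ→S7→G4→P6→G7: 10+6+23+2 = 41
HQ→S7→G4→G7→P6: 10+6+21+2 = 39
HQ→S7→P6→G4→G7: 10+17+23+21 = 71
HQ→S7→P6→G7→G4: 10+17+2+21 = 50
HQ→S7→G7→G4→P6: 10+15+21+23 = 69
HQ→S7→G7→P6→G4: 10+15+2+23 = 50
HQ→P6→G4→S7→G7: 15+23+6+15 = 59
HQ→P6→G4→G7→S7: 15+23+21+15 = 74
… (10 more)
HQ→P6→G7→S7→G4: 15+2+15+6 = 38  ← best
The minimum is 38.
One shortest path: HQ → P6 → G7 → S7 → G4.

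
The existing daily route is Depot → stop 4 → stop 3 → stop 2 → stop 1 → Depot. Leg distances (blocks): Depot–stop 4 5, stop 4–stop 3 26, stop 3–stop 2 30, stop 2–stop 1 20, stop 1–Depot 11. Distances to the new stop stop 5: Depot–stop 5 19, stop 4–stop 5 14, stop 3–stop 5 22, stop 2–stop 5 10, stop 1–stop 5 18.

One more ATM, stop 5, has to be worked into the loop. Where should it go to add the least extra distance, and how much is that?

Insertion cost between consecutive stops i–j is d(i,stop 5) + d(stop 5,j) − d(i,j):
  between Depot and stop 4: 19 + 14 − 5 = 28
  between stop 4 and stop 3: 14 + 22 − 26 = 10
  between stop 3 and stop 2: 22 + 10 − 30 = 2
  between stop 2 and stop 1: 10 + 18 − 20 = 8
  between stop 1 and Depot: 18 + 19 − 11 = 26
Cheapest insertion is between stop 3 and stop 2, adding 2.
New total = 92 + 2 = 94.

Adding 2 blocks by placing stop 5 on the stop 3–stop 2 leg.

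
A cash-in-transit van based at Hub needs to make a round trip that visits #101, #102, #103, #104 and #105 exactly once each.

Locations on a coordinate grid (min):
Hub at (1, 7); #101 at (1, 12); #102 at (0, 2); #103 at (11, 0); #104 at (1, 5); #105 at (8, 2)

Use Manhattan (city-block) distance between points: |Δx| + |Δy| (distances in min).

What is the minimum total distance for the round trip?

Minimum total distance: 46 min.

With 5 stops there are 5!/2 = 60 distinct round trips (a route and its reverse cost the same).
Hub - #101 - #102 - #103 - #104 - #105 - Hub: 5+11+13+15+10+12 = 66
Hub - #101 - #102 - #103 - #105 - #104 - Hub: 5+11+13+5+10+2 = 46
Hub - #101 - #102 - #104 - #103 - #105 - Hub: 5+11+4+15+5+12 = 52
Hub - #101 - #102 - #104 - #105 - #103 - Hub: 5+11+4+10+5+17 = 52
Hub - #101 - #102 - #105 - #103 - #104 - Hub: 5+11+8+5+15+2 = 46
Hub - #101 - #102 - #105 - #104 - #103 - Hub: 5+11+8+10+15+17 = 66
Hub - #101 - #103 - #102 - #104 - #105 - Hub: 5+22+13+4+10+12 = 66
Hub - #101 - #103 - #102 - #105 - #104 - Hub: 5+22+13+8+10+2 = 60
Hub - #101 - #103 - #104 - #102 - #105 - Hub: 5+22+15+4+8+12 = 66
Hub - #101 - #103 - #104 - #105 - #102 - Hub: 5+22+15+10+8+6 = 66
Hub - #101 - #103 - #105 - #102 - #104 - Hub: 5+22+5+8+4+2 = 46
Hub - #101 - #103 - #105 - #104 - #102 - Hub: 5+22+5+10+4+6 = 52
Hub - #101 - #104 - #102 - #103 - #105 - Hub: 5+7+4+13+5+12 = 46
Hub - #101 - #104 - #102 - #105 - #103 - Hub: 5+7+4+8+5+17 = 46
… (46 more)
The minimum is 46.
One optimal route: Hub → #101 → #102 → #103 → #105 → #104 → Hub (or its reverse).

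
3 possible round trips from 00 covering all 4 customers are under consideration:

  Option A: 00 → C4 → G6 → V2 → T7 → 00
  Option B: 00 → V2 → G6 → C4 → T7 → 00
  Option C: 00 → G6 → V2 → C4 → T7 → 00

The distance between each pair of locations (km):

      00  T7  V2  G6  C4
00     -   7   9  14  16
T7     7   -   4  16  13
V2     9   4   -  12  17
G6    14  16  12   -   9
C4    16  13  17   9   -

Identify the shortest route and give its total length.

48 km — Option A is the shortest.

Option A: 16 + 9 + 12 + 4 + 7 = 48
Option B: 9 + 12 + 9 + 13 + 7 = 50
Option C: 14 + 12 + 17 + 13 + 7 = 63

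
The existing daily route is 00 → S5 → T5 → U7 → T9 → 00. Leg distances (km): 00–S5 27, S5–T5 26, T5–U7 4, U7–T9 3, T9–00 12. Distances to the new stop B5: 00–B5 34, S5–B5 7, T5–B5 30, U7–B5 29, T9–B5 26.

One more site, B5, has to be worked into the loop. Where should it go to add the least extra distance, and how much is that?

Insertion cost between consecutive stops i–j is d(i,B5) + d(B5,j) − d(i,j):
  between 00 and S5: 34 + 7 − 27 = 14
  between S5 and T5: 7 + 30 − 26 = 11
  between T5 and U7: 30 + 29 − 4 = 55
  between U7 and T9: 29 + 26 − 3 = 52
  between T9 and 00: 26 + 34 − 12 = 48
Cheapest insertion is between S5 and T5, adding 11.
New total = 72 + 11 = 83.

Minimum extra distance: 11 km, inserting B5 between S5 and T5.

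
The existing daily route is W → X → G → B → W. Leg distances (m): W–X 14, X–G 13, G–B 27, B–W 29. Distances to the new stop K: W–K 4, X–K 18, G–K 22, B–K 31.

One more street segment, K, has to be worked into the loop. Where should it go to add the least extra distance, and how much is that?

Minimum extra distance: 6 m, inserting K between B and W.

Insertion cost between consecutive stops i–j is d(i,K) + d(K,j) − d(i,j):
  between W and X: 4 + 18 − 14 = 8
  between X and G: 18 + 22 − 13 = 27
  between G and B: 22 + 31 − 27 = 26
  between B and W: 31 + 4 − 29 = 6
Cheapest insertion is between B and W, adding 6.
New total = 83 + 6 = 89.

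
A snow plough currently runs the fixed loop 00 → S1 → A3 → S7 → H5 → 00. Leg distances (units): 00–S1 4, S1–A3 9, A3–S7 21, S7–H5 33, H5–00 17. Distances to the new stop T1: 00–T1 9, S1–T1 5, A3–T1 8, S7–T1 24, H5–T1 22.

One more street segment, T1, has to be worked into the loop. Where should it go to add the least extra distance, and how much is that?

+4 — insert T1 between S1 and A3.

Insertion cost between consecutive stops i–j is d(i,T1) + d(T1,j) − d(i,j):
  between 00 and S1: 9 + 5 − 4 = 10
  between S1 and A3: 5 + 8 − 9 = 4
  between A3 and S7: 8 + 24 − 21 = 11
  between S7 and H5: 24 + 22 − 33 = 13
  between H5 and 00: 22 + 9 − 17 = 14
Cheapest insertion is between S1 and A3, adding 4.
New total = 84 + 4 = 88.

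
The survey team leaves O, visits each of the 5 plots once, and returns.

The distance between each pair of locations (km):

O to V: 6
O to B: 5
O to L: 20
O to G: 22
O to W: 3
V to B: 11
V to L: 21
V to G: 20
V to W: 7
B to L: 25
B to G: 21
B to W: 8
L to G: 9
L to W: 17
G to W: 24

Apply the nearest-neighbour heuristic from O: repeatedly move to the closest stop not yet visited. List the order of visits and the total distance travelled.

O → [W:3 / B:5 / V:6 / L:20 / G:22] → W (3)
W → [V:7 / B:8 / L:17 / G:24] → V (7)
V → [B:11 / G:20 / L:21] → B (11)
B → [G:21 / L:25] → G (21)
G → [L:9] → L (9)
Return L→O: 20.
Total = 3 + 7 + 11 + 21 + 9 + 20 = 71.

Total distance 71 km via the nearest-neighbour route O → W → V → B → G → L → O.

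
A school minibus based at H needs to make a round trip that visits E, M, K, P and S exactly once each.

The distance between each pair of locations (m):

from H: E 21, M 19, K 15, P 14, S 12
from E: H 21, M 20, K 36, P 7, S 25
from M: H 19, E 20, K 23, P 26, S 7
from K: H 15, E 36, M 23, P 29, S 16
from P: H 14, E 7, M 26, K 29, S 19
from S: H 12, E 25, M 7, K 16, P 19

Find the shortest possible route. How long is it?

H - E - M - K - P - S - H: 21+20+23+29+19+12 = 124
H - E - M - K - S - P - H: 21+20+23+16+19+14 = 113
H - E - M - P - K - S - H: 21+20+26+29+16+12 = 124
H - E - M - P - S - K - H: 21+20+26+19+16+15 = 117
H - E - M - S - K - P - H: 21+20+7+16+29+14 = 107
H - E - M - S - P - K - H: 21+20+7+19+29+15 = 111
H - E - K - M - P - S - H: 21+36+23+26+19+12 = 137
H - E - K - M - S - P - H: 21+36+23+7+19+14 = 120
H - E - K - P - M - S - H: 21+36+29+26+7+12 = 131
H - E - K - P - S - M - H: 21+36+29+19+7+19 = 131
H - E - K - S - M - P - H: 21+36+16+7+26+14 = 120
H - E - K - S - P - M - H: 21+36+16+19+26+19 = 137
H - E - P - M - K - S - H: 21+7+26+23+16+12 = 105
H - E - P - M - S - K - H: 21+7+26+7+16+15 = 92
… (46 more)
H - K - S - M - E - P - H: 15+16+7+20+7+14 = 79  ← best
The minimum is 79.
One optimal route: H → K → S → M → E → P → H (or its reverse).

79 m — the shortest possible round trip.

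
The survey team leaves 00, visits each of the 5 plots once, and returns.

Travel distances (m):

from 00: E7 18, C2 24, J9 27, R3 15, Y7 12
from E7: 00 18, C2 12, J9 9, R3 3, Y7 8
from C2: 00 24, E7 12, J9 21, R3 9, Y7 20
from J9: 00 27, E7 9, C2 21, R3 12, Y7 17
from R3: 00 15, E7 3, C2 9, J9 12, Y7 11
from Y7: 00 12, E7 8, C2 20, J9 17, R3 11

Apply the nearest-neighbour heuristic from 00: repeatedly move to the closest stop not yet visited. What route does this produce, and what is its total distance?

Nearest-neighbour total = 80 m; route 00 → Y7 → E7 → R3 → C2 → J9 → 00.

From 00: distances to unvisited — Y7=12, R3=15, E7=18, C2=24, J9=27. Nearest is Y7 (12).
From Y7: distances to unvisited — E7=8, R3=11, J9=17, C2=20. Nearest is E7 (8).
From E7: distances to unvisited — R3=3, J9=9, C2=12. Nearest is R3 (3).
From R3: distances to unvisited — C2=9, J9=12. Nearest is C2 (9).
From C2: distances to unvisited — J9=21. Nearest is J9 (21).
Return J9→00: 27.
Total = 12 + 8 + 3 + 9 + 21 + 27 = 80.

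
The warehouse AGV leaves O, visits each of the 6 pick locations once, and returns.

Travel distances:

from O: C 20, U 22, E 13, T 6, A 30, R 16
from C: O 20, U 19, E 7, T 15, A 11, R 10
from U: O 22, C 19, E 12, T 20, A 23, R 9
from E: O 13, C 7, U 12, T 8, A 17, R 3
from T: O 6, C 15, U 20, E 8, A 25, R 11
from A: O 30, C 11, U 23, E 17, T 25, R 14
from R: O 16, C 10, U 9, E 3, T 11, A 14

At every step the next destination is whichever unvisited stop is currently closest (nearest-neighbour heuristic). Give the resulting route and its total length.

At O the remaining stops are T 6, E 13, R 16, C 20, U 22, A 30; go to T.
At T the remaining stops are E 8, R 11, C 15, U 20, A 25; go to E.
At E the remaining stops are R 3, C 7, U 12, A 17; go to R.
At R the remaining stops are U 9, C 10, A 14; go to U.
At U the remaining stops are C 19, A 23; go to C.
At C the remaining stops are A 11; go to A.
Return A→O: 30.
Total = 6 + 8 + 3 + 9 + 19 + 11 + 30 = 86.

Nearest-neighbour total = 86; route O → T → E → R → U → C → A → O.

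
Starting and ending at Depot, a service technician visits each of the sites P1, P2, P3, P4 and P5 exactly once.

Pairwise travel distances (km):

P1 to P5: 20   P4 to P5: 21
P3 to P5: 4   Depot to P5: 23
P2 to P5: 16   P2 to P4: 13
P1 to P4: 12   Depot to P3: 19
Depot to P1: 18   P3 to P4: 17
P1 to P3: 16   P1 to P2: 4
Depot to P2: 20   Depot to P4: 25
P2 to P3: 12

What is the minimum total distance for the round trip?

With 5 stops there are 5!/2 = 60 distinct round trips (a route and its reverse cost the same).
Depot - P1 - P2 - P3 - P4 - P5 - Depot: 18+4+12+17+21+23 = 95
Depot - P1 - P2 - P3 - P5 - P4 - Depot: 18+4+12+4+21+25 = 84
Depot - P1 - P2 - P4 - P3 - P5 - Depot: 18+4+13+17+4+23 = 79
Depot - P1 - P2 - P4 - P5 - P3 - Depot: 18+4+13+21+4+19 = 79
Depot - P1 - P2 - P5 - P3 - P4 - Depot: 18+4+16+4+17+25 = 84
Depot - P1 - P2 - P5 - P4 - P3 - Depot: 18+4+16+21+17+19 = 95
Depot - P1 - P3 - P2 - P4 - P5 - Depot: 18+16+12+13+21+23 = 103
Depot - P1 - P3 - P2 - P5 - P4 - Depot: 18+16+12+16+21+25 = 108
Depot - P1 - P3 - P4 - P2 - P5 - Depot: 18+16+17+13+16+23 = 103
Depot - P1 - P3 - P4 - P5 - P2 - Depot: 18+16+17+21+16+20 = 108
Depot - P1 - P3 - P5 - P2 - P4 - Depot: 18+16+4+16+13+25 = 92
Depot - P1 - P3 - P5 - P4 - P2 - Depot: 18+16+4+21+13+20 = 92
Depot - P1 - P4 - P2 - P3 - P5 - Depot: 18+12+13+12+4+23 = 82
Depot - P1 - P4 - P2 - P5 - P3 - Depot: 18+12+13+16+4+19 = 82
… (46 more)
The minimum is 79.
One optimal route: Depot → P1 → P2 → P4 → P3 → P5 → Depot (or its reverse).

Minimum total distance: 79 km.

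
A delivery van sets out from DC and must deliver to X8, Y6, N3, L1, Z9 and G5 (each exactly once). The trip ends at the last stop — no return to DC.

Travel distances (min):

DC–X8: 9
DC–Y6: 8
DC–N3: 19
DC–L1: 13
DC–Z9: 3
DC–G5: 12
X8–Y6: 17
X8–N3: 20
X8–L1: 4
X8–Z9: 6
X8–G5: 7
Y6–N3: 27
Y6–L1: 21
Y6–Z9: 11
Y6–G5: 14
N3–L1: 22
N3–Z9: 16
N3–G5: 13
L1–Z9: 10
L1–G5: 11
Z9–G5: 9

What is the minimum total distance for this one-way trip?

There are 6! = 720 possible orderings.
DC - X8 - Y6 - N3 - L1 - Z9 - G5: 9+17+27+22+10+9 = 94
DC - X8 - Y6 - N3 - L1 - G5 - Z9: 9+17+27+22+11+9 = 95
DC - X8 - Y6 - N3 - Z9 - L1 - G5: 9+17+27+16+10+11 = 90
DC - X8 - Y6 - N3 - Z9 - G5 - L1: 9+17+27+16+9+11 = 89
DC - X8 - Y6 - N3 - G5 - L1 - Z9: 9+17+27+13+11+10 = 87
DC - X8 - Y6 - N3 - G5 - Z9 - L1: 9+17+27+13+9+10 = 85
DC - X8 - Y6 - L1 - N3 - Z9 - G5: 9+17+21+22+16+9 = 94
DC - X8 - Y6 - L1 - N3 - G5 - Z9: 9+17+21+22+13+9 = 91
… (712 more)
DC - Y6 - Z9 - X8 - L1 - G5 - N3: 8+11+6+4+11+13 = 53  ← best
The minimum is 53.
One shortest path: DC → Y6 → Z9 → X8 → L1 → G5 → N3.

Shortest open route: 53 min.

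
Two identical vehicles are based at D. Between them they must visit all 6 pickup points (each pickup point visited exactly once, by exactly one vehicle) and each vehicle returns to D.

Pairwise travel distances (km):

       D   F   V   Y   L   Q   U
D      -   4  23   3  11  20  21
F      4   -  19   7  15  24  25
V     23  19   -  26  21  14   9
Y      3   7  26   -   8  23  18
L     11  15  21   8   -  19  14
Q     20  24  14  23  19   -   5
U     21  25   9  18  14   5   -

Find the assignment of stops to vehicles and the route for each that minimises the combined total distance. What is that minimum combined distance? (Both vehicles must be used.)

Minimum combined distance: 73 km.

There are 2^5 − 1 = 31 ways to divide the 6 stops into two non-empty groups. For each, the best each vehicle can do is its own shortest tour through its group:
  {F} + {V, Y, L, Q, U}: 8 + 66 = 74
  {V} + {F, Y, L, Q, U}: 46 + 58 = 104
  {F, V} + {Y, L, Q, U}: 46 + 50 = 96
  {Y} + {F, V, L, Q, U}: 6 + 67 = 73
  {F, Y} + {V, L, Q, U}: 14 + 66 = 80
  {V, Y} + {F, L, Q, U}: 52 + 58 = 110
  … (31 splits in total)
Best: vehicle 1 D → Y → D = 6; vehicle 2 D → F → V → Q → U → L → D = 67; combined 73.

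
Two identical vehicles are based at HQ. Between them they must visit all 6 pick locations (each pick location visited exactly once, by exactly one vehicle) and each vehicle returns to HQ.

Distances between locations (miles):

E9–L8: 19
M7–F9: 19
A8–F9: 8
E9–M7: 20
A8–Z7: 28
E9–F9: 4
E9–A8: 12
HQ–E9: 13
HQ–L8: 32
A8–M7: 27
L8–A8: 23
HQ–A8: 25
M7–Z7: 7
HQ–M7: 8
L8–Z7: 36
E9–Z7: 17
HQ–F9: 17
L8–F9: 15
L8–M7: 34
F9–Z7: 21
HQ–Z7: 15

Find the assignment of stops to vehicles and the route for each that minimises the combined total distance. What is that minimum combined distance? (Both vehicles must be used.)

Try each way of splitting the stops between the two vehicles (each non-empty) and, for each split, find the best tour for each vehicle:
  {E9} + {L8, A8, M7, F9, Z7}: 26 + 98 = 124
  {L8} + {E9, A8, M7, F9, Z7}: 64 + 68 = 132
  {E9, L8} + {A8, M7, F9, Z7}: 64 + 68 = 132
  {A8} + {E9, L8, M7, F9, Z7}: 50 + 83 = 133
  {E9, A8} + {L8, M7, F9, Z7}: 50 + 83 = 133
  {L8, A8} + {E9, M7, F9, Z7}: 80 + 53 = 133
  … (31 splits in total)
  {E9, L8, A8, F9} + {M7, Z7}: 80 + 30 = 110  ← best
Best: vehicle 1 HQ → E9 → L8 → A8 → F9 → HQ = 80; vehicle 2 HQ → M7 → Z7 → HQ = 30; combined 110.

Minimum combined distance: 110 miles.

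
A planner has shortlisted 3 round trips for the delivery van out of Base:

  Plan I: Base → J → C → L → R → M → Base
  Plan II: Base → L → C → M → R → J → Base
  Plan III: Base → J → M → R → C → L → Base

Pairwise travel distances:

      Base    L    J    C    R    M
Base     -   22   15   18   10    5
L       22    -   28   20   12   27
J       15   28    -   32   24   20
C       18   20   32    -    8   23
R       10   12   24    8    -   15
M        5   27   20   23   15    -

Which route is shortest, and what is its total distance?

Plan I: 15 + 32 + 20 + 12 + 15 + 5 = 99
Plan II: 22 + 20 + 23 + 15 + 24 + 15 = 119
Plan III: 15 + 20 + 15 + 8 + 20 + 22 = 100

99 — Plan I is the shortest.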